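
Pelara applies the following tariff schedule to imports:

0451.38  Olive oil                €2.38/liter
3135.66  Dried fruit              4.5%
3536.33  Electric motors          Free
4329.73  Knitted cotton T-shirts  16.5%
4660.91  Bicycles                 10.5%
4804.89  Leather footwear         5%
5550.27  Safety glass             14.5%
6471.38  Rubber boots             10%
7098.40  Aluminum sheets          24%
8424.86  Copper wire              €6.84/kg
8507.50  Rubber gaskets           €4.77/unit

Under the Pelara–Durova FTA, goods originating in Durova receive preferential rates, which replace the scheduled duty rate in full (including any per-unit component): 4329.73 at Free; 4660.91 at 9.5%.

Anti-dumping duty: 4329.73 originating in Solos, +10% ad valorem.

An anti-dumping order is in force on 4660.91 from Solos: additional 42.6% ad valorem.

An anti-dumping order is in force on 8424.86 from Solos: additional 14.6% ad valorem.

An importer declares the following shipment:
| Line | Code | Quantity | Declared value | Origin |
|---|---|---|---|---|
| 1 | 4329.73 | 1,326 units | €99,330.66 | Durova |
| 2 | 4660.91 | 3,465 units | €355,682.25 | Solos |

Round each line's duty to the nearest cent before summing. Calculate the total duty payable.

Line 1 (4329.73, Durova, 1,326 units, €99,330.66):
Base rate for 4329.73 is 16.5%.
Origin Durova qualifies under the Pelara–Durova agreement and 4329.73 is covered: preferential rate Free applies instead.
The additional-duty order on 4329.73 targets Solos, not Durova; it does not apply.
Duty = €99,330.66 × 0% = €0.00.
Line 2 (4660.91, Solos, 3,465 units, €355,682.25):
Base rate for 4660.91 is 10.5%.
4660.91 has an FTA preferential rate, but origin Solos is not Durova; base rate stands.
Additional duty on 4660.91 from Solos: +42.6%. Applied ad valorem rate: 10.5% + 42.6% = 53.1%.
Duty = €355,682.25 × 53.1% = €188,867.27.
Total = €0.00 + €188,867.27 = €188,867.27.

€188,867.27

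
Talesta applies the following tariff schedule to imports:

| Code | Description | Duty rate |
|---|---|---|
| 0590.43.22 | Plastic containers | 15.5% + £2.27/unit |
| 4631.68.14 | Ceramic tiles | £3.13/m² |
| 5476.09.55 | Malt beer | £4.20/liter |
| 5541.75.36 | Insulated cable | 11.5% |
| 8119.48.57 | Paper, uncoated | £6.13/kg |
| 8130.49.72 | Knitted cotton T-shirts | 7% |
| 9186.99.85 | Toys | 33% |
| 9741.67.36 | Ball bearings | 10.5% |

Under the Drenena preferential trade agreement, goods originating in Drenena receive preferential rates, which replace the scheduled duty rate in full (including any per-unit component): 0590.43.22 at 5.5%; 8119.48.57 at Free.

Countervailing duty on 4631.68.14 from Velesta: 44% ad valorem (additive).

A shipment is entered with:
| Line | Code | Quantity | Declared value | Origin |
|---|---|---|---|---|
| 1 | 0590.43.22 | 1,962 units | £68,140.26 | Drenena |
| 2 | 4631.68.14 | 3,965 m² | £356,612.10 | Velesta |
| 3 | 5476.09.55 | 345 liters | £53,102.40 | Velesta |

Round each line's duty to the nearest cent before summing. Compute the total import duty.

£174,516.48

Line 1 (0590.43.22, Drenena, 1,962 units, £68,140.26):
Base rate for 0590.43.22 is 15.5% + £2.27/unit.
Origin Drenena qualifies under the Talesta–Drenena agreement and 0590.43.22 is covered: preferential rate 5.5% applies instead.
Duty = £68,140.26 × 5.5% = £3,747.71.
Line 2 (4631.68.14, Velesta, 3,965 m², £356,612.10):
Base rate for 4631.68.14 is £3.13/m².
Additional duty on 4631.68.14 from Velesta: +44% ad valorem. Applied ad valorem rate = 44%.
Duty = £356,612.10 × 44% + 3,965 × £3.13 = £169,319.77.
Line 3 (5476.09.55, Velesta, 345 liters, £53,102.40):
Base rate for 5476.09.55 is £4.20/liter.
Duty = 345 × £4.20 = £1,449.00.
Total = £3,747.71 + £169,319.77 + £1,449.00 = £174,516.48.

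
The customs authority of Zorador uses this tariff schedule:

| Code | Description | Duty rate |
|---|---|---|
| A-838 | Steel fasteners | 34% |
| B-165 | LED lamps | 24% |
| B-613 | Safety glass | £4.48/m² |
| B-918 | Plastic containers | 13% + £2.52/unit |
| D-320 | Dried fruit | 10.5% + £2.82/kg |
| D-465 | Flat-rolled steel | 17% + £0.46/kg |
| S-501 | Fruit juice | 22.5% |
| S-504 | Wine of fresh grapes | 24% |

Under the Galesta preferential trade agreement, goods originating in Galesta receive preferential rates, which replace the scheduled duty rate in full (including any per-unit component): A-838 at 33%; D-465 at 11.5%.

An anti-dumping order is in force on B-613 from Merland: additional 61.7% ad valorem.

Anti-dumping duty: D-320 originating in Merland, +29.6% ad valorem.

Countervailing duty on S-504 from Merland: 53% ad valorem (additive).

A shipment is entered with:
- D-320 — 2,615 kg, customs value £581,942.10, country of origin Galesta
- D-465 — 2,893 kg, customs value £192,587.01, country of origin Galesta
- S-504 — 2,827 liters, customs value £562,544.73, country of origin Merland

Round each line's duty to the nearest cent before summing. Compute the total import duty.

£523,785.17

Line 1 (D-320, Galesta, 2,615 kg, £581,942.10):
Base rate for D-320 is 10.5% + £2.82/kg.
Origin Galesta is the FTA partner but D-320 is not on the preference list; base rate stands.
The additional-duty order on D-320 targets Merland, not Galesta; it does not apply.
Duty = £581,942.10 × 10.5% + 2,615 × £2.82 = £68,478.22.
Line 2 (D-465, Galesta, 2,893 kg, £192,587.01):
Base rate for D-465 is 17% + £0.46/kg.
Origin Galesta qualifies under the Zorador–Galesta agreement and D-465 is covered: preferential rate 11.5% applies instead.
Duty = £192,587.01 × 11.5% = £22,147.51.
Line 3 (S-504, Merland, 2,827 liters, £562,544.73):
Base rate for S-504 is 24%.
Additional duty on S-504 from Merland: +53%. Applied ad valorem rate: 24% + 53% = 77%.
Duty = £562,544.73 × 77% = £433,159.44.
Total = £68,478.22 + £22,147.51 + £433,159.44 = £523,785.17.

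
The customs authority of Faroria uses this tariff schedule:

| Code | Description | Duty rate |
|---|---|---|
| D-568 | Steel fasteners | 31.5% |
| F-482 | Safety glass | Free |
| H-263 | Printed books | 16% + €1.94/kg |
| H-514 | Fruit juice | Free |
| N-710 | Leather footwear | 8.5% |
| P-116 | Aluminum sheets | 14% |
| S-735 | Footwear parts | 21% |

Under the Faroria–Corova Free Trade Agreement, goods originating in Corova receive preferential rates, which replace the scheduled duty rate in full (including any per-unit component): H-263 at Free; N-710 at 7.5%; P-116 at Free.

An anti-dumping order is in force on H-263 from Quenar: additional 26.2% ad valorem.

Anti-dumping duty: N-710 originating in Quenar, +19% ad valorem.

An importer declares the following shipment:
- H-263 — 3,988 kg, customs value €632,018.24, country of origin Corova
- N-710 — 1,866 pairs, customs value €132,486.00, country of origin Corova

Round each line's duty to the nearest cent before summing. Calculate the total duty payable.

€9,936.45

Line 1 (H-263, Corova, 3,988 kg, €632,018.24):
Base rate for H-263 is 16% + €1.94/kg.
Origin Corova qualifies under the Faroria–Corova agreement and H-263 is covered: preferential rate Free applies instead.
The additional-duty order on H-263 targets Quenar, not Corova; it does not apply.
Duty = €632,018.24 × 0% = €0.00.
Line 2 (N-710, Corova, 1,866 pairs, €132,486.00):
Base rate for N-710 is 8.5%.
Origin Corova qualifies under the Faroria–Corova agreement and N-710 is covered: preferential rate 7.5% applies instead.
The additional-duty order on N-710 targets Quenar, not Corova; it does not apply.
Duty = €132,486.00 × 7.5% = €9,936.45.
Total = €0.00 + €9,936.45 = €9,936.45.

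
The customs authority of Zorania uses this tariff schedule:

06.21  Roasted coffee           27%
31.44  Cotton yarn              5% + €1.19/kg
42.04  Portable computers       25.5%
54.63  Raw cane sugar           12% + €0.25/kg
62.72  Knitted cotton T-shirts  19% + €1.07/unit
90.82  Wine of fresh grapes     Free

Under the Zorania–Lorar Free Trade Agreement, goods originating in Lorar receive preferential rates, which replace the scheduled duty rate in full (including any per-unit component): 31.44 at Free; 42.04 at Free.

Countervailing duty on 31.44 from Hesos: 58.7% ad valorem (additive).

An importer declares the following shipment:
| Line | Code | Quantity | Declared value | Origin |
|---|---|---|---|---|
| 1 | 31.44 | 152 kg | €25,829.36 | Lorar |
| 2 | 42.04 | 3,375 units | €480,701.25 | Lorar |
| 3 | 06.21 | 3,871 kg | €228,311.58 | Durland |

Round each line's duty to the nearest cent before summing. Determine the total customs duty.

€61,644.13

Line 1 (31.44, Lorar, 152 kg, €25,829.36):
Base rate for 31.44 is 5% + €1.19/kg.
Origin Lorar qualifies under the Zorania–Lorar agreement and 31.44 is covered: preferential rate Free applies instead.
The additional-duty order on 31.44 targets Hesos, not Lorar; it does not apply.
Duty = €25,829.36 × 0% = €0.00.
Line 2 (42.04, Lorar, 3,375 units, €480,701.25):
Base rate for 42.04 is 25.5%.
Origin Lorar qualifies under the Zorania–Lorar agreement and 42.04 is covered: preferential rate Free applies instead.
Duty = €480,701.25 × 0% = €0.00.
Line 3 (06.21, Durland, 3,871 kg, €228,311.58):
Base rate for 06.21 is 27%.
Duty = €228,311.58 × 27% = €61,644.13.
Total = €0.00 + €0.00 + €61,644.13 = €61,644.13.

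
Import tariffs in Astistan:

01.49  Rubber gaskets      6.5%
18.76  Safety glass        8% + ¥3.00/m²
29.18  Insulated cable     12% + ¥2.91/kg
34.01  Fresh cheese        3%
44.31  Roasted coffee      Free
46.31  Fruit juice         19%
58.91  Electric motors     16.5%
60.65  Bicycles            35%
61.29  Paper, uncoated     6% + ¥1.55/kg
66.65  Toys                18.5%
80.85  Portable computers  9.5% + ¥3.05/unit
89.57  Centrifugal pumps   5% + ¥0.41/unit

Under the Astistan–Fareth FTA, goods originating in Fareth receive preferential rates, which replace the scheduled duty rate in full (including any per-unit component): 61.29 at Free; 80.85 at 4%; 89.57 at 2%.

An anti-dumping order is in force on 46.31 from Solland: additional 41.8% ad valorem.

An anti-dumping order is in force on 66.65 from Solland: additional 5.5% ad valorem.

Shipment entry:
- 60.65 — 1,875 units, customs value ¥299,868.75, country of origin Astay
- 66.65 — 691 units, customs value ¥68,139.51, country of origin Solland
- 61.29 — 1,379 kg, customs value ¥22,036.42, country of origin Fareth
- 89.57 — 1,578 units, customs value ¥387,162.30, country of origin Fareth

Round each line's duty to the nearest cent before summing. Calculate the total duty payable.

Line 1 (60.65, Astay, 1,875 units, ¥299,868.75):
Base rate for 60.65 is 35%.
Duty = ¥299,868.75 × 35% = ¥104,954.06.
Line 2 (66.65, Solland, 691 units, ¥68,139.51):
Base rate for 66.65 is 18.5%.
Additional duty on 66.65 from Solland: +5.5%. Applied ad valorem rate: 18.5% + 5.5% = 24%.
Duty = ¥68,139.51 × 24% = ¥16,353.48.
Line 3 (61.29, Fareth, 1,379 kg, ¥22,036.42):
Base rate for 61.29 is 6% + ¥1.55/kg.
Origin Fareth qualifies under the Astistan–Fareth agreement and 61.29 is covered: preferential rate Free applies instead.
Duty = ¥22,036.42 × 0% = ¥0.00.
Line 4 (89.57, Fareth, 1,578 units, ¥387,162.30):
Base rate for 89.57 is 5% + ¥0.41/unit.
Origin Fareth qualifies under the Astistan–Fareth agreement and 89.57 is covered: preferential rate 2% applies instead.
Duty = ¥387,162.30 × 2% = ¥7,743.25.
Total = ¥104,954.06 + ¥16,353.48 + ¥0.00 + ¥7,743.25 = ¥129,050.79.

¥129,050.79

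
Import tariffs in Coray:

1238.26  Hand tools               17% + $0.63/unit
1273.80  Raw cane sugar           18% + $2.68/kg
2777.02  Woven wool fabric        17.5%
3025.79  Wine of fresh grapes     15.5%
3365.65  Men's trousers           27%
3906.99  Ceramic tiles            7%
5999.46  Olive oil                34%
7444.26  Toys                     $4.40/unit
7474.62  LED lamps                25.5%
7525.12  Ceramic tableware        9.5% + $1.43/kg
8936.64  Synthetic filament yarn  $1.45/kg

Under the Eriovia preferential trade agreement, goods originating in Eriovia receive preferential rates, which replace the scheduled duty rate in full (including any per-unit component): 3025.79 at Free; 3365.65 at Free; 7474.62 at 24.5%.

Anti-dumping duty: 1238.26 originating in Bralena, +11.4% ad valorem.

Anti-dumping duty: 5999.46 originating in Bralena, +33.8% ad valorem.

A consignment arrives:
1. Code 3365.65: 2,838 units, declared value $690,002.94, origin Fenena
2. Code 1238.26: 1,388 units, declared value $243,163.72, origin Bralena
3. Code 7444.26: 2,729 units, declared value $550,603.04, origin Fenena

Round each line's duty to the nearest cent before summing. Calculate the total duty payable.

$268,241.33

Line 1 (3365.65, Fenena, 2,838 units, $690,002.94):
Base rate for 3365.65 is 27%.
3365.65 has an FTA preferential rate, but origin Fenena is not Eriovia; base rate stands.
Duty = $690,002.94 × 27% = $186,300.79.
Line 2 (1238.26, Bralena, 1,388 units, $243,163.72):
Base rate for 1238.26 is 17% + $0.63/unit.
Additional duty on 1238.26 from Bralena: +11.4%. Applied ad valorem rate: 17% + 11.4% = 28.4%.
Duty = $243,163.72 × 28.4% + 1,388 × $0.63 = $69,932.94.
Line 3 (7444.26, Fenena, 2,729 units, $550,603.04):
Base rate for 7444.26 is $4.40/unit.
Duty = 2,729 × $4.40 = $12,007.60.
Total = $186,300.79 + $69,932.94 + $12,007.60 = $268,241.33.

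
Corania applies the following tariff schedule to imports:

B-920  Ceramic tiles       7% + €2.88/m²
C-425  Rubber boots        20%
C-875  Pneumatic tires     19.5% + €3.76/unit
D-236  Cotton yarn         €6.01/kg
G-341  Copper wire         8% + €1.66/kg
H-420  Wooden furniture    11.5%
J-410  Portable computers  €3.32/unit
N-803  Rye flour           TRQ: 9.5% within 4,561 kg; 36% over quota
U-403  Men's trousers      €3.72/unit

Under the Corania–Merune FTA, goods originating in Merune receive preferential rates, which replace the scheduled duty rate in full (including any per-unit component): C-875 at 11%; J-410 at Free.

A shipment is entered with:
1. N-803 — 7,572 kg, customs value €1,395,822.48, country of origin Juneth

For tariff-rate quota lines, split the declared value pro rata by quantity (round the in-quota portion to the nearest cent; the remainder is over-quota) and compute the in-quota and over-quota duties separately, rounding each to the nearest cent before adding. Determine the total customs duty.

Line 1 (N-803, Juneth, 7,572 kg, €1,395,822.48):
Code N-803 is under a tariff-rate quota (threshold 4,561 kg). In-quota: 4,561 kg at 9.5%; over-quota: 3,011 kg at 36%.
Pro-rata value split: in-quota = €1,395,822.48 × 4,561/7,572 = €840,774.74; over-quota = €1,395,822.48 − €840,774.74 = €555,047.74.
In-quota duty = €840,774.74 × 9.5% = €79,873.60. Over-quota duty = €555,047.74 × 36% = €199,817.19.
Line duty = €79,873.60 + €199,817.19 = €279,690.79.

€279,690.79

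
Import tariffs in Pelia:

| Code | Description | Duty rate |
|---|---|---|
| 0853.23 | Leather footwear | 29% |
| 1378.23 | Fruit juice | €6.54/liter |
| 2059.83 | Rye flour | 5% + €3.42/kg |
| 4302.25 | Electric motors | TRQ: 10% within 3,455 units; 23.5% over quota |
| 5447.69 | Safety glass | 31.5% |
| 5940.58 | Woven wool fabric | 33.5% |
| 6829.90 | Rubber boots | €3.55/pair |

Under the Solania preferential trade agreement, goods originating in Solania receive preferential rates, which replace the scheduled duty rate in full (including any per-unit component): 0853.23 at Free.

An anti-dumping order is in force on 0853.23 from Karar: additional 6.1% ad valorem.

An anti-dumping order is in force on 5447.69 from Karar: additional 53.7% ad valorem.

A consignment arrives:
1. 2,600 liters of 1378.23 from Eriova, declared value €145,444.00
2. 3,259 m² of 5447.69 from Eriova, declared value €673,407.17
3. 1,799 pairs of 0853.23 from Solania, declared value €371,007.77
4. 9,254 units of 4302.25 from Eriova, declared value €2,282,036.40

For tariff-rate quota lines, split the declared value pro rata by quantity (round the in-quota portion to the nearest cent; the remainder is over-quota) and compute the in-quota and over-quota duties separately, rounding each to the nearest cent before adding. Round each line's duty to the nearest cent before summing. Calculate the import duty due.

€650,385.41

Line 1 (1378.23, Eriova, 2,600 liters, €145,444.00):
Base rate for 1378.23 is €6.54/liter.
Duty = 2,600 × €6.54 = €17,004.00.
Line 2 (5447.69, Eriova, 3,259 m², €673,407.17):
Base rate for 5447.69 is 31.5%.
The additional-duty order on 5447.69 targets Karar, not Eriova; it does not apply.
Duty = €673,407.17 × 31.5% = €212,123.26.
Line 3 (0853.23, Solania, 1,799 pairs, €371,007.77):
Base rate for 0853.23 is 29%.
Origin Solania qualifies under the Pelia–Solania agreement and 0853.23 is covered: preferential rate Free applies instead.
The additional-duty order on 0853.23 targets Karar, not Solania; it does not apply.
Duty = €371,007.77 × 0% = €0.00.
Line 4 (4302.25, Eriova, 9,254 units, €2,282,036.40):
Code 4302.25 is under a tariff-rate quota (threshold 3,455 units). In-quota: 3,455 units at 10%; over-quota: 5,799 units at 23.5%.
Pro-rata value split: in-quota = €2,282,036.40 × 3,455/9,254 = €852,003.00; over-quota = €2,282,036.40 − €852,003.00 = €1,430,033.40.
In-quota duty = €852,003.00 × 10% = €85,200.30. Over-quota duty = €1,430,033.40 × 23.5% = €336,057.85.
Line duty = €85,200.30 + €336,057.85 = €421,258.15.
Total = €17,004.00 + €212,123.26 + €0.00 + €421,258.15 = €650,385.41.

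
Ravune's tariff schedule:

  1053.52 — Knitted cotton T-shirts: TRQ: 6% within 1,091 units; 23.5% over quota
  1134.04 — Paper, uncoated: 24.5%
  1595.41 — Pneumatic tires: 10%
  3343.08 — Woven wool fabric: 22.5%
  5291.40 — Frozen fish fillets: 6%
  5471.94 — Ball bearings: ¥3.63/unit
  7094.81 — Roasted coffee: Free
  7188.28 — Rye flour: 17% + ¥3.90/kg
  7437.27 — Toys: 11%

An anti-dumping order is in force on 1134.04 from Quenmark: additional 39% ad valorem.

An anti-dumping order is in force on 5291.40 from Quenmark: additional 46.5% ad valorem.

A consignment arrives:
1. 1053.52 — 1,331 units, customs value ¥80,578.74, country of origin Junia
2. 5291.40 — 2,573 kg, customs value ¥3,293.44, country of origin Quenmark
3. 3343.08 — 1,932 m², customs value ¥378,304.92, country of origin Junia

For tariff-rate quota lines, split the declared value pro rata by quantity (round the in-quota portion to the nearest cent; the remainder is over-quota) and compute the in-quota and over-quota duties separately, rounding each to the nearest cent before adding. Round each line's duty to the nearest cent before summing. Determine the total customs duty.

Line 1 (1053.52, Junia, 1,331 units, ¥80,578.74):
Code 1053.52 is under a tariff-rate quota (threshold 1,091 units). In-quota: 1,091 units at 6%; over-quota: 240 units at 23.5%.
Pro-rata value split: in-quota = ¥80,578.74 × 1,091/1,331 = ¥66,049.14; over-quota = ¥80,578.74 − ¥66,049.14 = ¥14,529.60.
In-quota duty = ¥66,049.14 × 6% = ¥3,962.95. Over-quota duty = ¥14,529.60 × 23.5% = ¥3,414.46.
Line duty = ¥3,962.95 + ¥3,414.46 = ¥7,377.41.
Line 2 (5291.40, Quenmark, 2,573 kg, ¥3,293.44):
Base rate for 5291.40 is 6%.
Additional duty on 5291.40 from Quenmark: +46.5%. Applied ad valorem rate: 6% + 46.5% = 52.5%.
Duty = ¥3,293.44 × 52.5% = ¥1,729.06.
Line 3 (3343.08, Junia, 1,932 m², ¥378,304.92):
Base rate for 3343.08 is 22.5%.
Duty = ¥378,304.92 × 22.5% = ¥85,118.61.
Total = ¥7,377.41 + ¥1,729.06 + ¥85,118.61 = ¥94,225.08.

¥94,225.08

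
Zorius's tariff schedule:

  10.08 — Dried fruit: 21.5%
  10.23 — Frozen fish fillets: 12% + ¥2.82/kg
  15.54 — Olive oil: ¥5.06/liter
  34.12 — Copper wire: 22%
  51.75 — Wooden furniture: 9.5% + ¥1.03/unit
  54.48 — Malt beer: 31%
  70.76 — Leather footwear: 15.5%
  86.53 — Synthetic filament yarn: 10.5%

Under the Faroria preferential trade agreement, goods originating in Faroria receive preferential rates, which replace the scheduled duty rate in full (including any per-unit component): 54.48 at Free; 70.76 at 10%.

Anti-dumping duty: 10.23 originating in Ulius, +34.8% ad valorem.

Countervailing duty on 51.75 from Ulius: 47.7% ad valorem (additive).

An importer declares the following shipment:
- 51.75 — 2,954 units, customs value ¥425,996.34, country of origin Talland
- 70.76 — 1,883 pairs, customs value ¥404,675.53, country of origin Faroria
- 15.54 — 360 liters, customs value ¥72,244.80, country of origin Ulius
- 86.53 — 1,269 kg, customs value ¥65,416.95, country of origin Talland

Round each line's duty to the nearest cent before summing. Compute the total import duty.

Line 1 (51.75, Talland, 2,954 units, ¥425,996.34):
Base rate for 51.75 is 9.5% + ¥1.03/unit.
The additional-duty order on 51.75 targets Ulius, not Talland; it does not apply.
Duty = ¥425,996.34 × 9.5% + 2,954 × ¥1.03 = ¥43,512.27.
Line 2 (70.76, Faroria, 1,883 pairs, ¥404,675.53):
Base rate for 70.76 is 15.5%.
Origin Faroria qualifies under the Zorius–Faroria agreement and 70.76 is covered: preferential rate 10% applies instead.
Duty = ¥404,675.53 × 10% = ¥40,467.55.
Line 3 (15.54, Ulius, 360 liters, ¥72,244.80):
Base rate for 15.54 is ¥5.06/liter.
Duty = 360 × ¥5.06 = ¥1,821.60.
Line 4 (86.53, Talland, 1,269 kg, ¥65,416.95):
Base rate for 86.53 is 10.5%.
Duty = ¥65,416.95 × 10.5% = ¥6,868.78.
Total = ¥43,512.27 + ¥40,467.55 + ¥1,821.60 + ¥6,868.78 = ¥92,670.20.

¥92,670.20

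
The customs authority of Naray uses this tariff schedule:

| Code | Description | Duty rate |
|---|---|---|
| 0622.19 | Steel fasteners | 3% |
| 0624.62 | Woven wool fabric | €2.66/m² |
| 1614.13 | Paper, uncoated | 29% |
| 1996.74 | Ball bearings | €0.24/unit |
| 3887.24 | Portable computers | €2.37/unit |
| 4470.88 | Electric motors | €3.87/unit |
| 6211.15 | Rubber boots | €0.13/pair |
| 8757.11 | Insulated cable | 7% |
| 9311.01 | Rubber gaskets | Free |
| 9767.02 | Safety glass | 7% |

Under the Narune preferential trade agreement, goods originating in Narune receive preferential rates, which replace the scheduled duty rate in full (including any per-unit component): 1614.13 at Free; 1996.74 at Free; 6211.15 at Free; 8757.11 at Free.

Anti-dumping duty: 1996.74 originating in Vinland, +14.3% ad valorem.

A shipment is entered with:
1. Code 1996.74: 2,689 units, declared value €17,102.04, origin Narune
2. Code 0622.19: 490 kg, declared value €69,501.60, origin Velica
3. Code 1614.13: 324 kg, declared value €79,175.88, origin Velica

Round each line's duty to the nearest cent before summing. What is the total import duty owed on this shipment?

Line 1 (1996.74, Narune, 2,689 units, €17,102.04):
Base rate for 1996.74 is €0.24/unit.
Origin Narune qualifies under the Naray–Narune agreement and 1996.74 is covered: preferential rate Free applies instead.
The additional-duty order on 1996.74 targets Vinland, not Narune; it does not apply.
Duty = €17,102.04 × 0% = €0.00.
Line 2 (0622.19, Velica, 490 kg, €69,501.60):
Base rate for 0622.19 is 3%.
Duty = €69,501.60 × 3% = €2,085.05.
Line 3 (1614.13, Velica, 324 kg, €79,175.88):
Base rate for 1614.13 is 29%.
1614.13 has an FTA preferential rate, but origin Velica is not Narune; base rate stands.
Duty = €79,175.88 × 29% = €22,961.01.
Total = €0.00 + €2,085.05 + €22,961.01 = €25,046.06.

€25,046.06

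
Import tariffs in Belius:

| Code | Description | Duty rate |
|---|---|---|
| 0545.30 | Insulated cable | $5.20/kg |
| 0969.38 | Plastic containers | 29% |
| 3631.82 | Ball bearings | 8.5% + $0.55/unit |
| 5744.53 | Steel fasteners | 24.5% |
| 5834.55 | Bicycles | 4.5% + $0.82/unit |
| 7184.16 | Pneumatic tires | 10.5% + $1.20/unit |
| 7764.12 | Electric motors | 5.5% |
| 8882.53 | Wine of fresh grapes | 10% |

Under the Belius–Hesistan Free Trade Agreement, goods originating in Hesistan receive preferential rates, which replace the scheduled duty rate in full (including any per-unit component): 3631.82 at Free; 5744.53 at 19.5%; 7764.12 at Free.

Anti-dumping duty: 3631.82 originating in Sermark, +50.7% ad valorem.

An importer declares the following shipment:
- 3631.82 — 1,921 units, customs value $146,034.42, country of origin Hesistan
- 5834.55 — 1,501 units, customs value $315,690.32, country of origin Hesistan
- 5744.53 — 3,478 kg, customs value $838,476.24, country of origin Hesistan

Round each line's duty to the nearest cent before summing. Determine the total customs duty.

Line 1 (3631.82, Hesistan, 1,921 units, $146,034.42):
Base rate for 3631.82 is 8.5% + $0.55/unit.
Origin Hesistan qualifies under the Belius–Hesistan agreement and 3631.82 is covered: preferential rate Free applies instead.
The additional-duty order on 3631.82 targets Sermark, not Hesistan; it does not apply.
Duty = $146,034.42 × 0% = $0.00.
Line 2 (5834.55, Hesistan, 1,501 units, $315,690.32):
Base rate for 5834.55 is 4.5% + $0.82/unit.
Origin Hesistan is the FTA partner but 5834.55 is not on the preference list; base rate stands.
Duty = $315,690.32 × 4.5% + 1,501 × $0.82 = $15,436.88.
Line 3 (5744.53, Hesistan, 3,478 kg, $838,476.24):
Base rate for 5744.53 is 24.5%.
Origin Hesistan qualifies under the Belius–Hesistan agreement and 5744.53 is covered: preferential rate 19.5% applies instead.
Duty = $838,476.24 × 19.5% = $163,502.87.
Total = $0.00 + $15,436.88 + $163,502.87 = $178,939.75.

$178,939.75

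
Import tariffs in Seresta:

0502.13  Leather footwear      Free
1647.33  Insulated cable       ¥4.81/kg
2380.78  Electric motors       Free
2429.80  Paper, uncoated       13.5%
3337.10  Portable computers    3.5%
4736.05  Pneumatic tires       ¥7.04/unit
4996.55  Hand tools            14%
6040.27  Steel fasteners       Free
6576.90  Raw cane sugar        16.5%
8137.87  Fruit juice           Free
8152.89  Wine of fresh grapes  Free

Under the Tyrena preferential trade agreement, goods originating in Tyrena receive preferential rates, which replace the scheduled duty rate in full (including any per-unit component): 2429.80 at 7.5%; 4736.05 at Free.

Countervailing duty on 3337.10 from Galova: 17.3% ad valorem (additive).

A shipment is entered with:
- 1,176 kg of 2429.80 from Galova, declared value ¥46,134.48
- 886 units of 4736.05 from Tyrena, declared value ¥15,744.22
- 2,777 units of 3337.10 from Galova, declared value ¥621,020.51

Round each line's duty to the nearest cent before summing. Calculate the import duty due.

¥135,400.42

Line 1 (2429.80, Galova, 1,176 kg, ¥46,134.48):
Base rate for 2429.80 is 13.5%.
2429.80 has an FTA preferential rate, but origin Galova is not Tyrena; base rate stands.
Duty = ¥46,134.48 × 13.5% = ¥6,228.15.
Line 2 (4736.05, Tyrena, 886 units, ¥15,744.22):
Base rate for 4736.05 is ¥7.04/unit.
Origin Tyrena qualifies under the Seresta–Tyrena agreement and 4736.05 is covered: preferential rate Free applies instead.
Duty = ¥15,744.22 × 0% = ¥0.00.
Line 3 (3337.10, Galova, 2,777 units, ¥621,020.51):
Base rate for 3337.10 is 3.5%.
Additional duty on 3337.10 from Galova: +17.3%. Applied ad valorem rate: 3.5% + 17.3% = 20.8%.
Duty = ¥621,020.51 × 20.8% = ¥129,172.27.
Total = ¥6,228.15 + ¥0.00 + ¥129,172.27 = ¥135,400.42.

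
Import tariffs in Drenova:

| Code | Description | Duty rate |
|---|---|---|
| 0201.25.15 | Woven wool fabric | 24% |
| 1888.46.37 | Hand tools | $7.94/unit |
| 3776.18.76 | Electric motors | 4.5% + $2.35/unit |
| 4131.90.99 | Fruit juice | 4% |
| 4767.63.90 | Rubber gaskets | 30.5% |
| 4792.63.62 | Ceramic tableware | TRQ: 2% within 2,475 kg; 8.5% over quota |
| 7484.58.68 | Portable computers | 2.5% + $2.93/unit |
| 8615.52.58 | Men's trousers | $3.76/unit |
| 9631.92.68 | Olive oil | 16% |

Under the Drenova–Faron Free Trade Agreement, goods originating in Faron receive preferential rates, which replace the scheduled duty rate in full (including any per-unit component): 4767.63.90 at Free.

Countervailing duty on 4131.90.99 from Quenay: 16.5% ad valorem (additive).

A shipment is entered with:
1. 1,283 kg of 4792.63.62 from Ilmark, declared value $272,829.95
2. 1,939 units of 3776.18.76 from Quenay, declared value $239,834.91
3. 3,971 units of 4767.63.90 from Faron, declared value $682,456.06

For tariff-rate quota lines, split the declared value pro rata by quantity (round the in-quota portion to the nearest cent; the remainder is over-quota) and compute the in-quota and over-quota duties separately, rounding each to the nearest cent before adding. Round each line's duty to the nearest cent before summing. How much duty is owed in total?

$20,805.82

Line 1 (4792.63.62, Ilmark, 1,283 kg, $272,829.95):
Code 4792.63.62 is under a tariff-rate quota (threshold 2,475 kg). Quantity 1,283 kg is within the quota, so the in-quota rate 2% applies to the full value.
Duty = $272,829.95 × 2% = $5,456.60.
Line 2 (3776.18.76, Quenay, 1,939 units, $239,834.91):
Base rate for 3776.18.76 is 4.5% + $2.35/unit.
Duty = $239,834.91 × 4.5% + 1,939 × $2.35 = $15,349.22.
Line 3 (4767.63.90, Faron, 3,971 units, $682,456.06):
Base rate for 4767.63.90 is 30.5%.
Origin Faron qualifies under the Drenova–Faron agreement and 4767.63.90 is covered: preferential rate Free applies instead.
Duty = $682,456.06 × 0% = $0.00.
Total = $5,456.60 + $15,349.22 + $0.00 = $20,805.82.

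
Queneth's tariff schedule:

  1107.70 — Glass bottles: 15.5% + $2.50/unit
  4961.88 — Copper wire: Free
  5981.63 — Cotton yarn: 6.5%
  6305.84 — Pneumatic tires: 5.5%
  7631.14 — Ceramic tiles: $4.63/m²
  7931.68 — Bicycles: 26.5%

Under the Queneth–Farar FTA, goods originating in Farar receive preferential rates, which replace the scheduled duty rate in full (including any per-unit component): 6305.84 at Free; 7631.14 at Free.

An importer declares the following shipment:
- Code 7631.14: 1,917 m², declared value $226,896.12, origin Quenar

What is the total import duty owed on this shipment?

Line 1 (7631.14, Quenar, 1,917 m², $226,896.12):
Base rate for 7631.14 is $4.63/m².
7631.14 has an FTA preferential rate, but origin Quenar is not Farar; base rate stands.
Duty = 1,917 × $4.63 = $8,875.71.

$8,875.71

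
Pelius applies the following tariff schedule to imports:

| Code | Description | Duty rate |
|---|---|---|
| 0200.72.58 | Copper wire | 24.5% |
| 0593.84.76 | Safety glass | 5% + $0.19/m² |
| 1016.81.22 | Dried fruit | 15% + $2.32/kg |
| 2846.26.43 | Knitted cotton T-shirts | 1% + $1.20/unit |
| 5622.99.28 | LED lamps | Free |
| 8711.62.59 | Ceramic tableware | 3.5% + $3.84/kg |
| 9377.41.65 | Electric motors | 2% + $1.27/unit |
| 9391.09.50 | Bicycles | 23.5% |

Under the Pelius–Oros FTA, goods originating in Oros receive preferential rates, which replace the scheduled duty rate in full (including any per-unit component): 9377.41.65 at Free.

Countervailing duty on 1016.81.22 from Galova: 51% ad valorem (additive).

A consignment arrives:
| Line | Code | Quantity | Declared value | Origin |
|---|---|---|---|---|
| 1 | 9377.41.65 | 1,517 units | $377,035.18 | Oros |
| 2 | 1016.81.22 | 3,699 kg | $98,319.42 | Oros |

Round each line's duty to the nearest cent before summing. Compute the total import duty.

$23,329.59

Line 1 (9377.41.65, Oros, 1,517 units, $377,035.18):
Base rate for 9377.41.65 is 2% + $1.27/unit.
Origin Oros qualifies under the Pelius–Oros agreement and 9377.41.65 is covered: preferential rate Free applies instead.
Duty = $377,035.18 × 0% = $0.00.
Line 2 (1016.81.22, Oros, 3,699 kg, $98,319.42):
Base rate for 1016.81.22 is 15% + $2.32/kg.
Origin Oros is the FTA partner but 1016.81.22 is not on the preference list; base rate stands.
The additional-duty order on 1016.81.22 targets Galova, not Oros; it does not apply.
Duty = $98,319.42 × 15% + 3,699 × $2.32 = $23,329.59.
Total = $0.00 + $23,329.59 = $23,329.59.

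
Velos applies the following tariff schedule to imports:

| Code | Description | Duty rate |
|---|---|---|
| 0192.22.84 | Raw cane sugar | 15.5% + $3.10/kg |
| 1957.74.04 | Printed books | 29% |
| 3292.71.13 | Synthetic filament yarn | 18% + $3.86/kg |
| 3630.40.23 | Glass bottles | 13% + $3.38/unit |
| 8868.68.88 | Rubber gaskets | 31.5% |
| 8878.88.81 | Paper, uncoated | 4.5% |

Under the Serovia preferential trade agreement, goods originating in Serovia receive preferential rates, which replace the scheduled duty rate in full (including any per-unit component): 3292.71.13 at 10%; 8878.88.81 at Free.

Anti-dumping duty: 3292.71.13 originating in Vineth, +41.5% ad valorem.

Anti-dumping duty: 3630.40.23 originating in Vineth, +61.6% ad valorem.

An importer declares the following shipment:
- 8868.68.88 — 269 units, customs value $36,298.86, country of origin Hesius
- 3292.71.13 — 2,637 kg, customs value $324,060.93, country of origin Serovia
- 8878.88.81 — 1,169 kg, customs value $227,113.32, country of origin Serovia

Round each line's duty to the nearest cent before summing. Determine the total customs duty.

$43,840.23

Line 1 (8868.68.88, Hesius, 269 units, $36,298.86):
Base rate for 8868.68.88 is 31.5%.
Duty = $36,298.86 × 31.5% = $11,434.14.
Line 2 (3292.71.13, Serovia, 2,637 kg, $324,060.93):
Base rate for 3292.71.13 is 18% + $3.86/kg.
Origin Serovia qualifies under the Velos–Serovia agreement and 3292.71.13 is covered: preferential rate 10% applies instead.
The additional-duty order on 3292.71.13 targets Vineth, not Serovia; it does not apply.
Duty = $324,060.93 × 10% = $32,406.09.
Line 3 (8878.88.81, Serovia, 1,169 kg, $227,113.32):
Base rate for 8878.88.81 is 4.5%.
Origin Serovia qualifies under the Velos–Serovia agreement and 8878.88.81 is covered: preferential rate Free applies instead.
Duty = $227,113.32 × 0% = $0.00.
Total = $11,434.14 + $32,406.09 + $0.00 = $43,840.23.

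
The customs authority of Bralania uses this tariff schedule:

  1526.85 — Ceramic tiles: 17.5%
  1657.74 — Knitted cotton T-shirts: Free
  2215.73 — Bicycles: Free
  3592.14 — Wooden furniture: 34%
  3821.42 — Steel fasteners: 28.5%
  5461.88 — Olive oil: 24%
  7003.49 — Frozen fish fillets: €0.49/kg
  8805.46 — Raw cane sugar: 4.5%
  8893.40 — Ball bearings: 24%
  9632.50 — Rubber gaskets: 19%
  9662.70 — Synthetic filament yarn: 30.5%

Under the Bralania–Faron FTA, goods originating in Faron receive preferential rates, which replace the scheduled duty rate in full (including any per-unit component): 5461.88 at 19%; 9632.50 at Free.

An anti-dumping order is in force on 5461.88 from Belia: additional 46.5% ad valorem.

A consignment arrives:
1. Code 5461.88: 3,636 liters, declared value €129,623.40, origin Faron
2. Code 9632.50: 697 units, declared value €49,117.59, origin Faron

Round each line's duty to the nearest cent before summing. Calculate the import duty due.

Line 1 (5461.88, Faron, 3,636 liters, €129,623.40):
Base rate for 5461.88 is 24%.
Origin Faron qualifies under the Bralania–Faron agreement and 5461.88 is covered: preferential rate 19% applies instead.
The additional-duty order on 5461.88 targets Belia, not Faron; it does not apply.
Duty = €129,623.40 × 19% = €24,628.45.
Line 2 (9632.50, Faron, 697 units, €49,117.59):
Base rate for 9632.50 is 19%.
Origin Faron qualifies under the Bralania–Faron agreement and 9632.50 is covered: preferential rate Free applies instead.
Duty = €49,117.59 × 0% = €0.00.
Total = €24,628.45 + €0.00 = €24,628.45.

€24,628.45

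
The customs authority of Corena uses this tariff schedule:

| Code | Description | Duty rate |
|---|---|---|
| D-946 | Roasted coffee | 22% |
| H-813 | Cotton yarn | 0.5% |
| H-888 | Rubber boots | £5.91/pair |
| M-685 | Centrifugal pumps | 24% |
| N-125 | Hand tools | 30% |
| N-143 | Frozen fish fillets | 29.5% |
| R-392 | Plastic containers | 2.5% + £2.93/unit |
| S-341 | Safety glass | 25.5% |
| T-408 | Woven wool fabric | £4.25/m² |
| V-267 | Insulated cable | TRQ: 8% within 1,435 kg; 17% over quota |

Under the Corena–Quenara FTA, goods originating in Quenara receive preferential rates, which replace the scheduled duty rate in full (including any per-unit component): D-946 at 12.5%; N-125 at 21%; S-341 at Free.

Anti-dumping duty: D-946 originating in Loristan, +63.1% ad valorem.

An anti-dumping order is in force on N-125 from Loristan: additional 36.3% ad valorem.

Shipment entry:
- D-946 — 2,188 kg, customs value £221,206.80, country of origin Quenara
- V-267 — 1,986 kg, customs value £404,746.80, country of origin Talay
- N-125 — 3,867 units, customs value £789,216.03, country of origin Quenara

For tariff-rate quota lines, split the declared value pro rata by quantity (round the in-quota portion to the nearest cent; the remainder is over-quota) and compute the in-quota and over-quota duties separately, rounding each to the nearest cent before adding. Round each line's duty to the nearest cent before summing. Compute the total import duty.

Line 1 (D-946, Quenara, 2,188 kg, £221,206.80):
Base rate for D-946 is 22%.
Origin Quenara qualifies under the Corena–Quenara agreement and D-946 is covered: preferential rate 12.5% applies instead.
The additional-duty order on D-946 targets Loristan, not Quenara; it does not apply.
Duty = £221,206.80 × 12.5% = £27,650.85.
Line 2 (V-267, Talay, 1,986 kg, £404,746.80):
Code V-267 is under a tariff-rate quota (threshold 1,435 kg). In-quota: 1,435 kg at 8%; over-quota: 551 kg at 17%.
Pro-rata value split: in-quota = £404,746.80 × 1,435/1,986 = £292,453.00; over-quota = £404,746.80 − £292,453.00 = £112,293.80.
In-quota duty = £292,453.00 × 8% = £23,396.24. Over-quota duty = £112,293.80 × 17% = £19,089.95.
Line duty = £23,396.24 + £19,089.95 = £42,486.19.
Line 3 (N-125, Quenara, 3,867 units, £789,216.03):
Base rate for N-125 is 30%.
Origin Quenara qualifies under the Corena–Quenara agreement and N-125 is covered: preferential rate 21% applies instead.
The additional-duty order on N-125 targets Loristan, not Quenara; it does not apply.
Duty = £789,216.03 × 21% = £165,735.37.
Total = £27,650.85 + £42,486.19 + £165,735.37 = £235,872.41.

£235,872.41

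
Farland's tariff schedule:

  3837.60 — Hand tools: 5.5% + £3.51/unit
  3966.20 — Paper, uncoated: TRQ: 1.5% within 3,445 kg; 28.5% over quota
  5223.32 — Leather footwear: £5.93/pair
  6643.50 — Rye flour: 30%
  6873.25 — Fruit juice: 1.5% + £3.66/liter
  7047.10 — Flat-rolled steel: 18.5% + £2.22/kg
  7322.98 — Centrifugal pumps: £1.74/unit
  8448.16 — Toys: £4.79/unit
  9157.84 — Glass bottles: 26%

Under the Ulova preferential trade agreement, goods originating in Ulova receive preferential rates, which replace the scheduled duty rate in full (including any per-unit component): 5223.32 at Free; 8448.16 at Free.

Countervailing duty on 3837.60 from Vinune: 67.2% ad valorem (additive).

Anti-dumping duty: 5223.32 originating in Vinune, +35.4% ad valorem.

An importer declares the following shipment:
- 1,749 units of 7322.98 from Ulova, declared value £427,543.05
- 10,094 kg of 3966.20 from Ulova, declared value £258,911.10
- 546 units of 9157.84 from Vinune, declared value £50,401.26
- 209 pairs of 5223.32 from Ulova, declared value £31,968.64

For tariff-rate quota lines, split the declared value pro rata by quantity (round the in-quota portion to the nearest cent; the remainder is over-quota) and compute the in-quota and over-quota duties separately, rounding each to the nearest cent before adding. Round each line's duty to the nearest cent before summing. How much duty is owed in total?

£66,078.90

Line 1 (7322.98, Ulova, 1,749 units, £427,543.05):
Base rate for 7322.98 is £1.74/unit.
Origin Ulova is the FTA partner but 7322.98 is not on the preference list; base rate stands.
Duty = 1,749 × £1.74 = £3,043.26.
Line 2 (3966.20, Ulova, 10,094 kg, £258,911.10):
Code 3966.20 is under a tariff-rate quota (threshold 3,445 kg). In-quota: 3,445 kg at 1.5%; over-quota: 6,649 kg at 28.5%.
Pro-rata value split: in-quota = £258,911.10 × 3,445/10,094 = £88,364.25; over-quota = £258,911.10 − £88,364.25 = £170,546.85.
In-quota duty = £88,364.25 × 1.5% = £1,325.46. Over-quota duty = £170,546.85 × 28.5% = £48,605.85.
Line duty = £1,325.46 + £48,605.85 = £49,931.31.
Line 3 (9157.84, Vinune, 546 units, £50,401.26):
Base rate for 9157.84 is 26%.
Duty = £50,401.26 × 26% = £13,104.33.
Line 4 (5223.32, Ulova, 209 pairs, £31,968.64):
Base rate for 5223.32 is £5.93/pair.
Origin Ulova qualifies under the Farland–Ulova agreement and 5223.32 is covered: preferential rate Free applies instead.
The additional-duty order on 5223.32 targets Vinune, not Ulova; it does not apply.
Duty = £31,968.64 × 0% = £0.00.
Total = £3,043.26 + £49,931.31 + £13,104.33 + £0.00 = £66,078.90.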